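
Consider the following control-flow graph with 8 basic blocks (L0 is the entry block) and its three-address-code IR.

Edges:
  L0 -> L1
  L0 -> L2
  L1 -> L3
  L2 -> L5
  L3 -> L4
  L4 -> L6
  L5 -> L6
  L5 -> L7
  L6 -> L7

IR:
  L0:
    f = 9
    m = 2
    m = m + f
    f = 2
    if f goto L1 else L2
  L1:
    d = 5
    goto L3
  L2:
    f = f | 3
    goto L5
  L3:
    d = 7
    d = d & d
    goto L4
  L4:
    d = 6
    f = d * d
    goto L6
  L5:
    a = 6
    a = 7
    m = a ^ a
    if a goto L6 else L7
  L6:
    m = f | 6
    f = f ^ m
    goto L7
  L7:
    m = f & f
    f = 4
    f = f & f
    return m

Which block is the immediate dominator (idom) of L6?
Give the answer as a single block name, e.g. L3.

idom tree: L1←L0 L2←L0 L3←L1 L4←L3 L5←L2 L6←L0 L7←L0
Dom∩ at merges:
  L6: preds {L4,L5}: {L0,L1,L3,L4} ∩ {L0,L2,L5} = {L0}; idom=L0
  L7: preds {L5,L6}: {L0,L2,L5} ∩ {L0,L6} = {L0}; idom=L0

idom(L6) = L0

Answer: L0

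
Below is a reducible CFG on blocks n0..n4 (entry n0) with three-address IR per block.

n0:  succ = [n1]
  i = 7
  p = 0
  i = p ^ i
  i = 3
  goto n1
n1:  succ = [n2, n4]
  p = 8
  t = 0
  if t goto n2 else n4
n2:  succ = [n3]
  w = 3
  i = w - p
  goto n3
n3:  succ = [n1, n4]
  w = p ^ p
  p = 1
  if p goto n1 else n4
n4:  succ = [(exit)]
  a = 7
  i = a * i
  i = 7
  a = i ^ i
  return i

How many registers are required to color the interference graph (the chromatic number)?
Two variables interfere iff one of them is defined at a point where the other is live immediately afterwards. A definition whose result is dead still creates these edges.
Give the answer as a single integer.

Per-block:
  n0: def={i,p} ue=∅
  n1: def={p,t} ue=∅
  n2: def={i,w} ue={p}
  n3: def={p,w} ue={p}
  n4: def={a,i} ue={i}

Backward fixpoint:
  live n0: ∅→{i}
  live n1: {i}→{i,p}
  live n2: {p}→{i,p}
  live n3: {i,p}→{i}
  live n4: {i}→∅

Interference:
  a↔{i}
  i↔{a,p,t,w}
  p↔{i,t,w}
  t↔{i,p}
  w↔{i,p}

Chromatic number:
  {i,p,t} pairwise interfere (3-clique) ⇒ χ ≥ 3
  assign a→R1 i→R0 p→R1 t→R2 w→R2 — no edge inside a register ⇒ χ ≤ 3
  χ = 3

Answer: 3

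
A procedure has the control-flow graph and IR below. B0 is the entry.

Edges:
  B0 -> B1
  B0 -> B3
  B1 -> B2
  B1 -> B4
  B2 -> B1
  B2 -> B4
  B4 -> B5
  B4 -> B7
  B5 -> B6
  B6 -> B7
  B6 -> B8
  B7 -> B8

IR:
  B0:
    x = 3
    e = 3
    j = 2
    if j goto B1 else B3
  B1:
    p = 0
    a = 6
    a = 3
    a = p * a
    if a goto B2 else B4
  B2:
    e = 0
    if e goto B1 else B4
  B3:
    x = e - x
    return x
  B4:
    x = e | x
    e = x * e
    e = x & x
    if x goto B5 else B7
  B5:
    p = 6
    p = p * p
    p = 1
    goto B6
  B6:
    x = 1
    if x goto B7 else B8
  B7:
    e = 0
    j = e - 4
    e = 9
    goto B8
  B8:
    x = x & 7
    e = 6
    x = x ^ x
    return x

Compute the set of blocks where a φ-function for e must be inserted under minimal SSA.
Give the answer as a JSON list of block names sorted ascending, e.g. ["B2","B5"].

Answer: ["B1", "B4", "B8"]

Derivation:
idom tree: B1←B0 B2←B1 B3←B0 B4←B1 B5←B4 B6←B5 B7←B4 B8←B4
Dom∩ at merges:
  B1: preds {B0,B2}: {B0} ∩ {B0,B1,B2} = {B0}; idom=B0
  B4: preds {B1,B2}: {B0,B1} ∩ {B0,B1,B2} = {B0,B1}; idom=B1
  B7: preds {B4,B6}: {B0,B1,B4} ∩ {B0,B1,B4,B5,B6} = {B0,B1,B4}; idom=B4
  B8: preds {B6,B7}: {B0,B1,B4,B5,B6} ∩ {B0,B1,B4,B7} = {B0,B1,B4}; idom=B4

DF derivation:
  join B1 pred B0: · stop@B0
  join B1 pred B2: B2→B1 stop@B0
  join B4 pred B1: · stop@B1
  join B4 pred B2: B2 stop@B1
  join B7 pred B4: · stop@B4
  join B7 pred B6: B6→B5 stop@B4
  join B8 pred B6: B6→B5 stop@B4
  join B8 pred B7: B7 stop@B4
  B0 → ∅
  B1 → {B1}
  B2 → {B1,B4}
  B3 → ∅
  B4 → ∅
  B5 → {B7,B8}
  B6 → {B7,B8}
  B7 → {B8}
  B8 → ∅

φ for e: defs {B0,B2,B4,B7,B8}
  DF⁺ = {B1,B4,B8}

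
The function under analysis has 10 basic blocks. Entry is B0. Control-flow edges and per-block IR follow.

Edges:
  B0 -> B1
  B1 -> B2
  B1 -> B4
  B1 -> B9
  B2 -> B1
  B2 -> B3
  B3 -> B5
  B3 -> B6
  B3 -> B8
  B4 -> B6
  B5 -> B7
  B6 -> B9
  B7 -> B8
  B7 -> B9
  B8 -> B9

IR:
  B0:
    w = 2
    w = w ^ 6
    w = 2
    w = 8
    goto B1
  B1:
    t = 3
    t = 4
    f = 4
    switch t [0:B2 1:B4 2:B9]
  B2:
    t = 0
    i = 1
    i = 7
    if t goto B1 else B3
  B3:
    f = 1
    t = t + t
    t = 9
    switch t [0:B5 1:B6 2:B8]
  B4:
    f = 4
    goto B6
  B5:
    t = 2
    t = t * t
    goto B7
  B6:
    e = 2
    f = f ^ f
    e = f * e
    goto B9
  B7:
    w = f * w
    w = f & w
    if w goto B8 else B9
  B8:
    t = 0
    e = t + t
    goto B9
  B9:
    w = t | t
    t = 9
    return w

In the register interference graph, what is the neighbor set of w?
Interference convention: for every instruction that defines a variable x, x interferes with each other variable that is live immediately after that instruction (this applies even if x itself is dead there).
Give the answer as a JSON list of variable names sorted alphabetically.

Block summaries:
  B0 def {w} use ∅
  B1 def {f,t} use ∅
  B2 def {i,t} use ∅
  B3 def {f,t} use {t}
  B4 def {f} use ∅
  B5 def {t} use ∅
  B6 def {e,f} use {f}
  B7 def {w} use {f,w}
  B8 def {e,t} use ∅
  B9 def {t,w} use {t}

Backward fixpoint:
  B0 li=∅ lo={w}
  B1 li={w} lo={t,w}
  B2 li={w} lo={t,w}
  B3 li={t,w} lo={f,t,w}
  B4 li={t} lo={f,t}
  B5 li={f,w} lo={f,t,w}
  B6 li={f,t} lo={t}
  B7 li={f,t,w} lo={t}
  B8 li=∅ lo={t}
  B9 li={t} lo=∅

Interference:
  e: {f,t}
  f: {e,t,w}
  i: {t,w}
  t: {e,f,i,w}
  w: {f,i,t}

N(w) = ["f", "i", "t"]

Answer: ["f", "i", "t"]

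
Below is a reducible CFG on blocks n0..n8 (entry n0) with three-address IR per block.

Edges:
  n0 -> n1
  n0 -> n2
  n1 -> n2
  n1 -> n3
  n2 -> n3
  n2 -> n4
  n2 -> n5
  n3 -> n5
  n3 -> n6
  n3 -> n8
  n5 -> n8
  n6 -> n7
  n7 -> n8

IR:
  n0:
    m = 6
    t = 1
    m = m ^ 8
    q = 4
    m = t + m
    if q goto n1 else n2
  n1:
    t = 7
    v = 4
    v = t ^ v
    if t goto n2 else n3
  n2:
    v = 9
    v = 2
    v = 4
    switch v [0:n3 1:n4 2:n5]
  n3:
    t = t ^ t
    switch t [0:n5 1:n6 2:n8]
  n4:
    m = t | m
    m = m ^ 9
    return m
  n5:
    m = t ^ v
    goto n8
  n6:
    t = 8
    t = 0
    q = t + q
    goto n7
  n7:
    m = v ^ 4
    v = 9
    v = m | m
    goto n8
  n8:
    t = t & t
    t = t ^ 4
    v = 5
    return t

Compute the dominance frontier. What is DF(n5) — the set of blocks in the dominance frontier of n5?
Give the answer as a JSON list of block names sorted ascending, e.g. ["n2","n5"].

idom tree: n1←n0 n2←n0 n3←n0 n4←n2 n5←n0 n6←n3 n7←n6 n8←n0
Dom at joins:
  n2: preds {n0,n1}: {n0} ∩ {n0,n1} = {n0}; idom=n0
  n3: preds {n1,n2}: {n0,n1} ∩ {n0,n2} = {n0}; idom=n0
  n5: preds {n2,n3}: {n0,n2} ∩ {n0,n3} = {n0}; idom=n0
  n8: preds {n3,n5,n7}: {n0,n3} ∩ {n0,n5} ∩ {n0,n3,n6,n7} = {n0}; idom=n0

Frontier:
  n2←n0: walk · to n0
  n2←n1: walk n1 to n0
  n3←n1: walk n1 to n0
  n3←n2: walk n2 to n0
  n5←n2: walk n2 to n0
  n5←n3: walk n3 to n0
  n8←n3: walk n3 to n0
  n8←n5: walk n5 to n0
  n8←n7: walk n7→n6→n3 to n0
  n0: DF=∅
  n1: DF={n2,n3}
  n2: DF={n3,n5}
  n3: DF={n5,n8}
  n4: DF=∅
  n5: DF={n8}
  n6: DF={n8}
  n7: DF={n8}
  n8: DF=∅

DF(n5) = ["n8"]

Answer: ["n8"]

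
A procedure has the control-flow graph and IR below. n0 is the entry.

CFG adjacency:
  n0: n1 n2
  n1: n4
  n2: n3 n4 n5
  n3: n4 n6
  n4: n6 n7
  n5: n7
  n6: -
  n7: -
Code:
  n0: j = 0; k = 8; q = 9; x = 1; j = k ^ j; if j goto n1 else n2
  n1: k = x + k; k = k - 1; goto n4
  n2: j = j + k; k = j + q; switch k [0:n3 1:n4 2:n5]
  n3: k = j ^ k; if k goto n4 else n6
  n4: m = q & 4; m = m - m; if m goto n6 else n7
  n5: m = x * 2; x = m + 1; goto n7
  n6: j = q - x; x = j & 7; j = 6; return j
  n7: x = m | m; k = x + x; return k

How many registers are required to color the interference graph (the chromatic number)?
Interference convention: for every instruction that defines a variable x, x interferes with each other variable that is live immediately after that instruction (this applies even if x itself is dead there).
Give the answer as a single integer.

Answer: 4

Working:
Block summaries:
  n0: {j,k,q,x} / ∅
  n1: {k} / {k,x}
  n2: {j,k} / {j,k,q}
  n3: {k} / {j,k}
  n4: {m} / {q}
  n5: {m,x} / {x}
  n6: {j,x} / {q,x}
  n7: {k,x} / {m}

Liveness:
  live n0: ∅→{j,k,q,x}
  live n1: {k,q,x}→{q,x}
  live n2: {j,k,q,x}→{j,k,q,x}
  live n3: {j,k,q,x}→{q,x}
  live n4: {q,x}→{m,q,x}
  live n5: {x}→{m}
  live n6: {q,x}→∅
  live n7: {m}→∅

Conflict graph:
  j: {k,q,x}
  k: {j,q,x}
  m: {q,x}
  q: {j,k,m,x}
  x: {j,k,m,q}

Registers:
  clique {j,k,q,x} ⇒ need ≥ 4
  assign j→r2 k→r3 m→r2 q→r0 x→r1 — no edge inside a register ⇒ χ ≤ 4
  χ = 4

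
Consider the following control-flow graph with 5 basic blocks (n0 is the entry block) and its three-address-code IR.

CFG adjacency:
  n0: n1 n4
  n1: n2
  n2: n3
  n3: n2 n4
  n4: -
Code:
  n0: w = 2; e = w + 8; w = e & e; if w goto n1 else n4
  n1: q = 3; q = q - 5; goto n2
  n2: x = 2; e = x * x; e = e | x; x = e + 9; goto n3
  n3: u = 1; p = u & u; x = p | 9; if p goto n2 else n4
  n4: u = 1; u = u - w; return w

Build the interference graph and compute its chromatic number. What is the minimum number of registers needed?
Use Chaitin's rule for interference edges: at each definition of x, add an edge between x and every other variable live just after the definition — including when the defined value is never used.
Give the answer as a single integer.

Answer: 3

Working:
Per-block:
  n0 def {e,w} use ∅
  n1 def {q} use ∅
  n2 def {e,x} use ∅
  n3 def {p,u,x} use ∅
  n4 def {u} use {w}

Live sets:
  n0 li=∅ lo={w}
  n1 li={w} lo={w}
  n2 li={w} lo={w}
  n3 li={w} lo={w}
  n4 li={w} lo=∅

Interference:
  e: {w,x}
  p: {w,x}
  q: {w}
  u: {w}
  w: {e,p,q,u,x}
  x: {e,p,w}

Colouring:
  clique {e,w,x} ⇒ need ≥ 3
  3-colouring: R0={w}  R1={q,u,x}  R2={e,p}
  χ = 3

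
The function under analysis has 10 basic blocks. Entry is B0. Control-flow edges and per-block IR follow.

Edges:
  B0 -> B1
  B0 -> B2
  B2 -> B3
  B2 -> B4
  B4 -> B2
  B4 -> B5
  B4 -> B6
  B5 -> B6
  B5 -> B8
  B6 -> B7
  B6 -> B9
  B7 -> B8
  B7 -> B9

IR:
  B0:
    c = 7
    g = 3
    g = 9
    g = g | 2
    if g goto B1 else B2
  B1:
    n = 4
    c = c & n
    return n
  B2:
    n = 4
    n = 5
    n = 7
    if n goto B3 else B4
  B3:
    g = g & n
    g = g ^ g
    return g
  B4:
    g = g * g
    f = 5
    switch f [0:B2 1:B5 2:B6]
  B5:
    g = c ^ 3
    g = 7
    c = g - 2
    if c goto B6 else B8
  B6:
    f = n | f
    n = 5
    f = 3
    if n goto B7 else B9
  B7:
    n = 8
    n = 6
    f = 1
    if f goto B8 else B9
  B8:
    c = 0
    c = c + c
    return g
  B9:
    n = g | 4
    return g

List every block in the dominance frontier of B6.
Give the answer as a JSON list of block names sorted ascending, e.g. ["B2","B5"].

Answer: ["B8"]

Derivation:
idom tree: B1←B0 B2←B0 B3←B2 B4←B2 B5←B4 B6←B4 B7←B6 B8←B4 B9←B6
Join-block Dom:
  B2: preds {B0,B4}: {B0} ∩ {B0,B2,B4} = {B0}; idom=B0
  B6: preds {B4,B5}: {B0,B2,B4} ∩ {B0,B2,B4,B5} = {B0,B2,B4}; idom=B4
  B8: preds {B5,B7}: {B0,B2,B4,B5} ∩ {B0,B2,B4,B6,B7} = {B0,B2,B4}; idom=B4
  B9: preds {B6,B7}: {B0,B2,B4,B6} ∩ {B0,B2,B4,B6,B7} = {B0,B2,B4,B6}; idom=B6

Frontier:
  join B2 pred B0: · stop@B0
  join B2 pred B4: B4→B2 stop@B0
  join B6 pred B4: · stop@B4
  join B6 pred B5: B5 stop@B4
  join B8 pred B5: B5 stop@B4
  join B8 pred B7: B7→B6 stop@B4
  join B9 pred B6: · stop@B6
  join B9 pred B7: B7 stop@B6
  B0: DF=∅
  B1: DF=∅
  B2: DF={B2}
  B3: DF=∅
  B4: DF={B2}
  B5: DF={B6,B8}
  B6: DF={B8}
  B7: DF={B8,B9}
  B8: DF=∅
  B9: DF=∅

DF(B6) = ["B8"]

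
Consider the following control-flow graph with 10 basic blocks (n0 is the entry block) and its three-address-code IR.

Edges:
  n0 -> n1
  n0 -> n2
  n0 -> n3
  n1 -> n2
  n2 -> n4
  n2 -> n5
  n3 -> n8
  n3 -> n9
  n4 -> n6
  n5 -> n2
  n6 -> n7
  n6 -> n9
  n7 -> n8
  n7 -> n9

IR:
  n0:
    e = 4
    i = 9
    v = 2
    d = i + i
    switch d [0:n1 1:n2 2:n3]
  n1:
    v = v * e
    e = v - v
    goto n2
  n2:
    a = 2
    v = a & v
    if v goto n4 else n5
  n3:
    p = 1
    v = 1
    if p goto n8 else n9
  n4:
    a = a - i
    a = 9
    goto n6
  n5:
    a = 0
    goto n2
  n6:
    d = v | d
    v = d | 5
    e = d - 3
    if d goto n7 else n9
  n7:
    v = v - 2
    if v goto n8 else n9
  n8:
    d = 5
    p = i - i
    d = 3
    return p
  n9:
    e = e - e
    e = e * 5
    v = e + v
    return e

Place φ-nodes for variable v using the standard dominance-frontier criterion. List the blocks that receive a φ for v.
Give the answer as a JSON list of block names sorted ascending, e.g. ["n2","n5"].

idom tree: n1←n0 n2←n0 n3←n0 n4←n2 n5←n2 n6←n4 n7←n6 n8←n0 n9←n0
Dom∩ at merges:
  n2: preds {n0,n1,n5}: {n0} ∩ {n0,n1} ∩ {n0,n2,n5} = {n0}; idom=n0
  n8: preds {n3,n7}: {n0,n3} ∩ {n0,n2,n4,n6,n7} = {n0}; idom=n0
  n9: preds {n3,n6,n7}: {n0,n3} ∩ {n0,n2,n4,n6} ∩ {n0,n2,n4,n6,n7} = {n0}; idom=n0

DF derivation:
  n2←n0: walk · to n0
  n2←n1: walk n1 to n0
  n2←n5: walk n5→n2 to n0
  n8←n3: walk n3 to n0
  n8←n7: walk n7→n6→n4→n2 to n0
  n9←n3: walk n3 to n0
  n9←n6: walk n6→n4→n2 to n0
  n9←n7: walk n7→n6→n4→n2 to n0
  n0 → ∅
  n1 → {n2}
  n2 → {n2,n8,n9}
  n3 → {n8,n9}
  n4 → {n8,n9}
  n5 → {n2}
  n6 → {n8,n9}
  n7 → {n8,n9}
  n8 → ∅
  n9 → ∅

φ for v: defs {n0,n1,n2,n3,n6,n7,n9}
  DF⁺ = {n2,n8,n9}

Answer: ["n2", "n8", "n9"]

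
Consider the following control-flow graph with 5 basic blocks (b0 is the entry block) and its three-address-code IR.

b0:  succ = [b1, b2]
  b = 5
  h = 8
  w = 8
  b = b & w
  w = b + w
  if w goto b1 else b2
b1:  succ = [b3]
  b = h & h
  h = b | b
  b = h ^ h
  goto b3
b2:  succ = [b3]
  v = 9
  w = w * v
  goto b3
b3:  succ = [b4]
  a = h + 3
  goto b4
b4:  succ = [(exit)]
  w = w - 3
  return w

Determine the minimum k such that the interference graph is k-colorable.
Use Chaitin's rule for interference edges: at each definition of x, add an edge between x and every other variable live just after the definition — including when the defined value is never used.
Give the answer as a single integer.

Answer: 3

Working:
def/use:
  b0: def={b,h,w} ue=∅
  b1: def={b,h} ue={h}
  b2: def={v,w} ue={w}
  b3: def={a} ue={h}
  b4: def={w} ue={w}

Backward fixpoint:
  b0 li=∅ lo={h,w}
  b1 li={h,w} lo={h,w}
  b2 li={h,w} lo={h,w}
  b3 li={h,w} lo={w}
  b4 li={w} lo=∅

Conflict graph:
  a↔{w}
  b↔{h,w}
  h↔{b,v,w}
  v↔{h,w}
  w↔{a,b,h,v}

Colouring:
  lower bound: {b,h,w} mutually conflict ⇒ χ ≥ 3
  3-colouring: r0={w}  r1={a,h}  r2={b,v}
  χ = 3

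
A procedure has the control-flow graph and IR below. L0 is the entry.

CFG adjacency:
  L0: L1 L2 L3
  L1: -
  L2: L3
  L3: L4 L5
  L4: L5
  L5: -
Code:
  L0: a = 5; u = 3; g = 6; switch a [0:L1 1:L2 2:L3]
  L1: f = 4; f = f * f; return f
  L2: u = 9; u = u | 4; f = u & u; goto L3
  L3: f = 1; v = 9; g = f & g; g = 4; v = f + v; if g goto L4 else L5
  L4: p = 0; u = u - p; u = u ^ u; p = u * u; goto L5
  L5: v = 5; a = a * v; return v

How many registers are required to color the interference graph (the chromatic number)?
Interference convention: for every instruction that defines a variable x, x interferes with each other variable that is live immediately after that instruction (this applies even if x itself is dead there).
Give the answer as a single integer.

Answer: 5

Derivation:
Block summaries:
  L0: def={a,g,u} ue=∅
  L1: def={f} ue=∅
  L2: def={f,u} ue=∅
  L3: def={f,g,v} ue={g}
  L4: def={p,u} ue={u}
  L5: def={a,v} ue={a}

Live sets:
  L0 li=∅ lo={a,g,u}
  L1 li=∅ lo=∅
  L2 li={a,g} lo={a,g,u}
  L3 li={a,g,u} lo={a,u}
  L4 li={a,u} lo={a}
  L5 li={a} lo=∅

Interference:
  a↔{f,g,p,u,v}
  f↔{a,g,u,v}
  g↔{a,f,u,v}
  p↔{a,u}
  u↔{a,f,g,p,v}
  v↔{a,f,g,u}

Registers:
  {a,f,g,u,v} pairwise interfere (5-clique) ⇒ χ ≥ 5
  assign a→r0 f→r2 g→r3 p→r2 u→r1 v→r4 — no edge inside a register ⇒ χ ≤ 5
  χ = 5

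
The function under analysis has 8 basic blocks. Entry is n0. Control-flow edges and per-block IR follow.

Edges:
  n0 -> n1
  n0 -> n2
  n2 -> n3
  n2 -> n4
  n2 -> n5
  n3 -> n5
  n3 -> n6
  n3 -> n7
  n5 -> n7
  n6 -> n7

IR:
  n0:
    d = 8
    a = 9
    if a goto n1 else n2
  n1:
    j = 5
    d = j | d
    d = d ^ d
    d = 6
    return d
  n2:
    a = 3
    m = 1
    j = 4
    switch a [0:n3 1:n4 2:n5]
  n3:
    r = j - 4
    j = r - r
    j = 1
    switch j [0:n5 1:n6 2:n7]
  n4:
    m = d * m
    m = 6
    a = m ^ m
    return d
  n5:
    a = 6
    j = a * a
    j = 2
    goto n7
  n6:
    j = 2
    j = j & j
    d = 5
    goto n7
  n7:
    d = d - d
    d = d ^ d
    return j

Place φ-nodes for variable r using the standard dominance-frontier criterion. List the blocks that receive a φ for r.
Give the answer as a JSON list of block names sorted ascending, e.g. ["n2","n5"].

idom tree: n1←n0 n2←n0 n3←n2 n4←n2 n5←n2 n6←n3 n7←n2
Dom∩ at merges:
  n5: preds {n2,n3}: {n0,n2} ∩ {n0,n2,n3} = {n0,n2}; idom=n2
  n7: preds {n3,n5,n6}: {n0,n2,n3} ∩ {n0,n2,n5} ∩ {n0,n2,n3,n6} = {n0,n2}; idom=n2

DF derivation:
  join n5 pred n2: · stop@n2
  join n5 pred n3: n3 stop@n2
  join n7 pred n3: n3 stop@n2
  join n7 pred n5: n5 stop@n2
  join n7 pred n6: n6→n3 stop@n2
  n0: DF=∅
  n1: DF=∅
  n2: DF=∅
  n3: DF={n5,n7}
  n4: DF=∅
  n5: DF={n7}
  n6: DF={n7}
  n7: DF=∅

φ for r: defs {n3}
  DF⁺ = {n5,n7}

Answer: ["n5", "n7"]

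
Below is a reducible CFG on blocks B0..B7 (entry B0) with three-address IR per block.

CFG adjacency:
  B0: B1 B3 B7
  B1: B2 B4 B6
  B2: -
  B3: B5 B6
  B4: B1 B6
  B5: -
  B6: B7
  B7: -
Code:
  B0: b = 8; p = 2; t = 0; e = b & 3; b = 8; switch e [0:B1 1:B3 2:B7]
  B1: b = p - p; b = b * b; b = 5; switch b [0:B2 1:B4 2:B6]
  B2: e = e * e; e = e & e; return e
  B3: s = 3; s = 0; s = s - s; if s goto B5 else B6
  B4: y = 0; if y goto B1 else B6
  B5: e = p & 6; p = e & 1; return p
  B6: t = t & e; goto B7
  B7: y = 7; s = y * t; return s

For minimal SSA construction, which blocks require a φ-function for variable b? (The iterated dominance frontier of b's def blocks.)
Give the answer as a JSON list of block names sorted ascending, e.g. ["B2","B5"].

idom tree: B1←B0 B2←B1 B3←B0 B4←B1 B5←B3 B6←B0 B7←B0
Join-block Dom:
  B1: preds {B0,B4}: {B0} ∩ {B0,B1,B4} = {B0}; idom=B0
  B6: preds {B1,B3,B4}: {B0,B1} ∩ {B0,B3} ∩ {B0,B1,B4} = {B0}; idom=B0
  B7: preds {B0,B6}: {B0} ∩ {B0,B6} = {B0}; idom=B0

Frontier:
  B1←B0: walk · to B0
  B1←B4: walk B4→B1 to B0
  B6←B1: walk B1 to B0
  B6←B3: walk B3 to B0
  B6←B4: walk B4→B1 to B0
  B7←B0: walk · to B0
  B7←B6: walk B6 to B0
  DF(B0)=∅
  DF(B1)={B1,B6}
  DF(B2)=∅
  DF(B3)={B6}
  DF(B4)={B1,B6}
  DF(B5)=∅
  DF(B6)={B7}
  DF(B7)=∅

φ for b: defs {B0,B1}
  DF⁺ = {B1,B6,B7}

Answer: ["B1", "B6", "B7"]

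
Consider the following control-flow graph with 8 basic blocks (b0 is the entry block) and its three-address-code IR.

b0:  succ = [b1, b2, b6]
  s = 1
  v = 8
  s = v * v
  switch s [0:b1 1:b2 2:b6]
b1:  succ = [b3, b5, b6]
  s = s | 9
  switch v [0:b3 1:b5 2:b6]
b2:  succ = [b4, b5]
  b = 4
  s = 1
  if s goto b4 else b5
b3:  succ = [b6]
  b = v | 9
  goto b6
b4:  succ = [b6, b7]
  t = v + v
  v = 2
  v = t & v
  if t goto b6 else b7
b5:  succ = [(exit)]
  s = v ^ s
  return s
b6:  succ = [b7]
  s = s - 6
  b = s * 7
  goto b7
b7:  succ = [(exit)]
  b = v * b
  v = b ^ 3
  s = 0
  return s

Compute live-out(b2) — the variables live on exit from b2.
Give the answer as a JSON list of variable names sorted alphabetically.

Answer: ["b", "s", "v"]

Derivation:
Block summaries:
  b0: def={s,v} ue=∅
  b1: def={s} ue={s,v}
  b2: def={b,s} ue=∅
  b3: def={b} ue={v}
  b4: def={t,v} ue={v}
  b5: def={s} ue={s,v}
  b6: def={b,s} ue={s}
  b7: def={b,s,v} ue={b,v}

Live sets:
  live b0: ∅→{s,v}
  live b1: {s,v}→{s,v}
  live b2: {v}→{b,s,v}
  live b3: {s,v}→{s,v}
  live b4: {b,s,v}→{b,s,v}
  live b5: {s,v}→∅
  live b6: {s,v}→{b,v}
  live b7: {b,v}→∅

live-out(b2) = ["b", "s", "v"]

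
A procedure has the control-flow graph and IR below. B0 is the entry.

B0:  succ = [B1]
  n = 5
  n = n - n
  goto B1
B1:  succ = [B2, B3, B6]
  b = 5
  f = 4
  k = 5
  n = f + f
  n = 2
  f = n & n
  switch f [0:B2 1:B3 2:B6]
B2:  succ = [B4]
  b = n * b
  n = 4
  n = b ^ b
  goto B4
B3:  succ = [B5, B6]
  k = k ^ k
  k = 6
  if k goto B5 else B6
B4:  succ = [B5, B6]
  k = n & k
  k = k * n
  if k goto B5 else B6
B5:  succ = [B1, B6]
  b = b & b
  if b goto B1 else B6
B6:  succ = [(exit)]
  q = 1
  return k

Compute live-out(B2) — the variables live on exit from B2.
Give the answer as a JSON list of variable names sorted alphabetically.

Answer: ["b", "k", "n"]

Working:
Block summaries:
  B0: {n} / ∅
  B1: {b,f,k,n} / ∅
  B2: {b,n} / {b,n}
  B3: {k} / {k}
  B4: {k} / {k,n}
  B5: {b} / {b}
  B6: {q} / {k}

Backward fixpoint:
  B0: in=∅ out=∅
  B1: in=∅ out={b,k,n}
  B2: in={b,k,n} out={b,k,n}
  B3: in={b,k} out={b,k}
  B4: in={b,k,n} out={b,k}
  B5: in={b,k} out={k}
  B6: in={k} out=∅

live-out(B2) = ["b", "k", "n"]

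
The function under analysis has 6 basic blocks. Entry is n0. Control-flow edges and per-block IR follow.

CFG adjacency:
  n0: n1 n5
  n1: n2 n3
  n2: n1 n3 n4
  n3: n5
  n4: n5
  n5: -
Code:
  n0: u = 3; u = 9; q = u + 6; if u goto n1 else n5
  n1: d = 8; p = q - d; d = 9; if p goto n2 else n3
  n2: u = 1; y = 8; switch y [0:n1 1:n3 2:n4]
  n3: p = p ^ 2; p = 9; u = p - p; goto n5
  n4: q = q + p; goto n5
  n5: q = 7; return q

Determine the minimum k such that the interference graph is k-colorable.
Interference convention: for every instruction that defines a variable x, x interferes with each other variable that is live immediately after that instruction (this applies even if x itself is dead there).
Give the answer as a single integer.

Answer: 3

Analysis:
def/use:
  n0 def {q,u} use ∅
  n1 def {d,p} use {q}
  n2 def {u,y} use ∅
  n3 def {p,u} use {p}
  n4 def {q} use {p,q}
  n5 def {q} use ∅

Liveness:
  n0: in=∅ out={q}
  n1: in={q} out={p,q}
  n2: in={p,q} out={p,q}
  n3: in={p} out=∅
  n4: in={p,q} out=∅
  n5: in=∅ out=∅

Interfere edges:
  d — {p,q}
  p — {d,q,u,y}
  q — {d,p,u,y}
  u — {p,q}
  y — {p,q}

Chromatic number:
  clique {d,p,q} ⇒ need ≥ 3
  3-colouring: r0={p}  r1={q}  r2={d,u,y}
  χ = 3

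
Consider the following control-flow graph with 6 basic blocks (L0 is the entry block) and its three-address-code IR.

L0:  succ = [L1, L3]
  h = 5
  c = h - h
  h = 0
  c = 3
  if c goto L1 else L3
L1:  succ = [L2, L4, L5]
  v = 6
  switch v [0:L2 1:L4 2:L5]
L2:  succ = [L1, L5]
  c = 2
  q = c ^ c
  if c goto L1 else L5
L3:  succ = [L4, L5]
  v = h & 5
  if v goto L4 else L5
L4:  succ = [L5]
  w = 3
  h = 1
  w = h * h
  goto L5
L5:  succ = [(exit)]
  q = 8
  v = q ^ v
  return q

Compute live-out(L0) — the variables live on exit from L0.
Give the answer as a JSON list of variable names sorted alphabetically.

Answer: ["h"]

Working:
Block summaries:
  L0 def {c,h} use ∅
  L1 def {v} use ∅
  L2 def {c,q} use ∅
  L3 def {v} use {h}
  L4 def {h,w} use ∅
  L5 def {q,v} use {v}

Live sets:
  L0: in=∅ out={h}
  L1: in=∅ out={v}
  L2: in={v} out={v}
  L3: in={h} out={v}
  L4: in={v} out={v}
  L5: in={v} out=∅

live-out(L0) = ["h"]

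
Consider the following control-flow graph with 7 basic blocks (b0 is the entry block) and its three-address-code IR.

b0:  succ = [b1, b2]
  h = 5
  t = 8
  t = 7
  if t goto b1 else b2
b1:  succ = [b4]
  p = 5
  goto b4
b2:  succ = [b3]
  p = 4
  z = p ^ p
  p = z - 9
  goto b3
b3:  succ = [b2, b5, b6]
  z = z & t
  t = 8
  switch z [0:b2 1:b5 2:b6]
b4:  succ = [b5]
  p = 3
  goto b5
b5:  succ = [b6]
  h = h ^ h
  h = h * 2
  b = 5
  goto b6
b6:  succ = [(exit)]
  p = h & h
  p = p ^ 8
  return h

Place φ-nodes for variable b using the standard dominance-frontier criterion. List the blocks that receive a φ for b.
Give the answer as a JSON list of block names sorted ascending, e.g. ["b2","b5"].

Answer: ["b6"]

Analysis:
idom tree: b1←b0 b2←b0 b3←b2 b4←b1 b5←b0 b6←b0
Dom∩ at merges:
  b2: preds {b0,b3}: {b0} ∩ {b0,b2,b3} = {b0}; idom=b0
  b5: preds {b3,b4}: {b0,b2,b3} ∩ {b0,b1,b4} = {b0}; idom=b0
  b6: preds {b3,b5}: {b0,b2,b3} ∩ {b0,b5} = {b0}; idom=b0

DF derivation:
  b2←b0: walk · to b0
  b2←b3: walk b3→b2 to b0
  b5←b3: walk b3→b2 to b0
  b5←b4: walk b4→b1 to b0
  b6←b3: walk b3→b2 to b0
  b6←b5: walk b5 to b0
  DF(b0)=∅
  DF(b1)={b5}
  DF(b2)={b2,b5,b6}
  DF(b3)={b2,b5,b6}
  DF(b4)={b5}
  DF(b5)={b6}
  DF(b6)=∅

φ for b: defs {b5}
  DF⁺ = {b6}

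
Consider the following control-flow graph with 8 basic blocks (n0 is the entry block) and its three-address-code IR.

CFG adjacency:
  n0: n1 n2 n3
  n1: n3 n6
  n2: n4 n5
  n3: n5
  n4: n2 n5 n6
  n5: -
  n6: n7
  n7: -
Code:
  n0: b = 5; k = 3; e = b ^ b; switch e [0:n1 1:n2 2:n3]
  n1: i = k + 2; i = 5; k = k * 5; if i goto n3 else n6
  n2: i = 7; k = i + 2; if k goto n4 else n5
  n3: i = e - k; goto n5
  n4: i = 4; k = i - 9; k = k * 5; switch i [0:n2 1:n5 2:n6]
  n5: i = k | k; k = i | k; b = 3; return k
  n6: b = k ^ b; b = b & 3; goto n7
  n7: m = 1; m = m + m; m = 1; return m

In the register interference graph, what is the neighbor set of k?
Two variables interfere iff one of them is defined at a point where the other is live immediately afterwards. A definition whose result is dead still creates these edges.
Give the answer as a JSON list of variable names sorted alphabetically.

Answer: ["b", "e", "i"]

Analysis:
Block summaries:
  n0 def {b,e,k} use ∅
  n1 def {i,k} use {k}
  n2 def {i,k} use ∅
  n3 def {i} use {e,k}
  n4 def {i,k} use ∅
  n5 def {b,i,k} use {k}
  n6 def {b} use {b,k}
  n7 def {m} use ∅

Liveness:
  n0 li=∅ lo={b,e,k}
  n1 li={b,e,k} lo={b,e,k}
  n2 li={b} lo={b,k}
  n3 li={e,k} lo={k}
  n4 li={b} lo={b,k}
  n5 li={k} lo=∅
  n6 li={b,k} lo=∅
  n7 li=∅ lo=∅

Conflict graph:
  b↔{e,i,k}
  e↔{b,i,k}
  i↔{b,e,k}
  k↔{b,e,i}
  m↔∅

N(k) = ["b", "e", "i"]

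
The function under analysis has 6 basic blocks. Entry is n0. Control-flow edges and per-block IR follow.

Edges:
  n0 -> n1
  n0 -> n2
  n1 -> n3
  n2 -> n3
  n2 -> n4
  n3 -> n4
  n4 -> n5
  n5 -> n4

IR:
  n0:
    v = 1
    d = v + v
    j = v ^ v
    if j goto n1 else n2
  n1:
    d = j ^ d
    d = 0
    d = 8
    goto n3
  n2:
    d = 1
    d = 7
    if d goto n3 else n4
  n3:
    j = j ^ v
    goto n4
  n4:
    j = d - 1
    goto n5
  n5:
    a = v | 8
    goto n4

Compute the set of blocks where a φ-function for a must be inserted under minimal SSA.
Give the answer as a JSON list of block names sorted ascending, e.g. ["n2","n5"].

Answer: ["n4"]

Analysis:
idom tree: n1←n0 n2←n0 n3←n0 n4←n0 n5←n4
Dom∩ at merges:
  n3: preds {n1,n2}: {n0,n1} ∩ {n0,n2} = {n0}; idom=n0
  n4: preds {n2,n3,n5}: {n0,n2} ∩ {n0,n3} ∩ {n0,n4,n5} = {n0}; idom=n0

Frontier:
  join n3 pred n1: n1 stop@n0
  join n3 pred n2: n2 stop@n0
  join n4 pred n2: n2 stop@n0
  join n4 pred n3: n3 stop@n0
  join n4 pred n5: n5→n4 stop@n0
  n0 → ∅
  n1 → {n3}
  n2 → {n3,n4}
  n3 → {n4}
  n4 → {n4}
  n5 → {n4}

φ for a: defs {n5}
  DF⁺ = {n4}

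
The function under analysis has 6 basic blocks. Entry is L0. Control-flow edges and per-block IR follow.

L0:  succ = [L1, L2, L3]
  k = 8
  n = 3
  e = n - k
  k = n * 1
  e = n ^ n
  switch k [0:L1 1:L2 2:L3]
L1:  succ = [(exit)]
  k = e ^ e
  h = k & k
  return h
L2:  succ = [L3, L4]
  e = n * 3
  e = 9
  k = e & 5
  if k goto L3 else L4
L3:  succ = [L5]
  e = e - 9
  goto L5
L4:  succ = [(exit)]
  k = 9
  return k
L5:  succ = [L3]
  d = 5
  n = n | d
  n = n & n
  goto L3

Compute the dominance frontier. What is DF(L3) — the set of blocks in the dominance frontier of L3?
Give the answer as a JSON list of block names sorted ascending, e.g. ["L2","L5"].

idom tree: L1←L0 L2←L0 L3←L0 L4←L2 L5←L3
Join-block Dom:
  L3: preds {L0,L2,L5}: {L0} ∩ {L0,L2} ∩ {L0,L3,L5} = {L0}; idom=L0

DF walk-up:
  L3←L0: walk · to L0
  L3←L2: walk L2 to L0
  L3←L5: walk L5→L3 to L0
  L0: DF=∅
  L1: DF=∅
  L2: DF={L3}
  L3: DF={L3}
  L4: DF=∅
  L5: DF={L3}

DF(L3) = ["L3"]

Answer: ["L3"]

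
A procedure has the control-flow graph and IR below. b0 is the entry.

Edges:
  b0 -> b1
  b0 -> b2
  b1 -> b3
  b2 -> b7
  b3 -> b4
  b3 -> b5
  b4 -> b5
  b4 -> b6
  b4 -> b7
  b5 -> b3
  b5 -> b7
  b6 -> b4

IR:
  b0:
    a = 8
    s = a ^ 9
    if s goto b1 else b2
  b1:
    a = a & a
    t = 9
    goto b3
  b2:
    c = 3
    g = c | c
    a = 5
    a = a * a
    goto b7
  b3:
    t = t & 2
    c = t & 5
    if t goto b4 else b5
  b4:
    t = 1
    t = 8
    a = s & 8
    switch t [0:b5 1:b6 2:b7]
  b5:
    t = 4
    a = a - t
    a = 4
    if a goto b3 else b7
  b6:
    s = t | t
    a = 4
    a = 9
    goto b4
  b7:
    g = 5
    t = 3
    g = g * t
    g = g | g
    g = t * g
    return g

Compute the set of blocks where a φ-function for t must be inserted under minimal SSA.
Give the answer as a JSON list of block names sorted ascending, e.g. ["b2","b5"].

Answer: ["b3", "b4", "b5", "b7"]

Analysis:
idom tree: b1←b0 b2←b0 b3←b1 b4←b3 b5←b3 b6←b4 b7←b0
Dom at joins:
  b3: preds {b1,b5}: {b0,b1} ∩ {b0,b1,b3,b5} = {b0,b1}; idom=b1
  b4: preds {b3,b6}: {b0,b1,b3} ∩ {b0,b1,b3,b4,b6} = {b0,b1,b3}; idom=b3
  b5: preds {b3,b4}: {b0,b1,b3} ∩ {b0,b1,b3,b4} = {b0,b1,b3}; idom=b3
  b7: preds {b2,b4,b5}: {b0,b2} ∩ {b0,b1,b3,b4} ∩ {b0,b1,b3,b5} = {b0}; idom=b0

DF derivation:
  join b3 pred b1: · stop@b1
  join b3 pred b5: b5→b3 stop@b1
  join b4 pred b3: · stop@b3
  join b4 pred b6: b6→b4 stop@b3
  join b5 pred b3: · stop@b3
  join b5 pred b4: b4 stop@b3
  join b7 pred b2: b2 stop@b0
  join b7 pred b4: b4→b3→b1 stop@b0
  join b7 pred b5: b5→b3→b1 stop@b0
  b0 → ∅
  b1 → {b7}
  b2 → {b7}
  b3 → {b3,b7}
  b4 → {b4,b5,b7}
  b5 → {b3,b7}
  b6 → {b4}
  b7 → ∅

φ for t: defs {b1,b3,b4,b5,b7}
  DF⁺ = {b3,b4,b5,b7}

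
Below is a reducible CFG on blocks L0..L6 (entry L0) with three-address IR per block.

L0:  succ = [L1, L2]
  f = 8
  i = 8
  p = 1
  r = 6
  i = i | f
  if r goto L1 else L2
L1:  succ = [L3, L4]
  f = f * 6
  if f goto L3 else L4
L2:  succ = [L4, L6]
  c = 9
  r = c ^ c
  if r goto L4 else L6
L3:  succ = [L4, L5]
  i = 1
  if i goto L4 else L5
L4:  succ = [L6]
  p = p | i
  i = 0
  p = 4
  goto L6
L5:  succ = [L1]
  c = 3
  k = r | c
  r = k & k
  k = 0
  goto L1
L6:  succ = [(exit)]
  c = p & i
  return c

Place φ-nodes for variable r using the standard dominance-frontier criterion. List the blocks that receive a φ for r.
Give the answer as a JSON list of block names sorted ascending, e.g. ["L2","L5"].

idom tree: L1←L0 L2←L0 L3←L1 L4←L0 L5←L3 L6←L0
Join-block Dom:
  L1: preds {L0,L5}: {L0} ∩ {L0,L1,L3,L5} = {L0}; idom=L0
  L4: preds {L1,L2,L3}: {L0,L1} ∩ {L0,L2} ∩ {L0,L1,L3} = {L0}; idom=L0
  L6: preds {L2,L4}: {L0,L2} ∩ {L0,L4} = {L0}; idom=L0

Frontier:
  L1←L0: walk · to L0
  L1←L5: walk L5→L3→L1 to L0
  L4←L1: walk L1 to L0
  L4←L2: walk L2 to L0
  L4←L3: walk L3→L1 to L0
  L6←L2: walk L2 to L0
  L6←L4: walk L4 to L0
  L0: DF=∅
  L1: DF={L1,L4}
  L2: DF={L4,L6}
  L3: DF={L1,L4}
  L4: DF={L6}
  L5: DF={L1}
  L6: DF=∅

φ for r: defs {L0,L2,L5}
  DF⁺ = {L1,L4,L6}

Answer: ["L1", "L4", "L6"]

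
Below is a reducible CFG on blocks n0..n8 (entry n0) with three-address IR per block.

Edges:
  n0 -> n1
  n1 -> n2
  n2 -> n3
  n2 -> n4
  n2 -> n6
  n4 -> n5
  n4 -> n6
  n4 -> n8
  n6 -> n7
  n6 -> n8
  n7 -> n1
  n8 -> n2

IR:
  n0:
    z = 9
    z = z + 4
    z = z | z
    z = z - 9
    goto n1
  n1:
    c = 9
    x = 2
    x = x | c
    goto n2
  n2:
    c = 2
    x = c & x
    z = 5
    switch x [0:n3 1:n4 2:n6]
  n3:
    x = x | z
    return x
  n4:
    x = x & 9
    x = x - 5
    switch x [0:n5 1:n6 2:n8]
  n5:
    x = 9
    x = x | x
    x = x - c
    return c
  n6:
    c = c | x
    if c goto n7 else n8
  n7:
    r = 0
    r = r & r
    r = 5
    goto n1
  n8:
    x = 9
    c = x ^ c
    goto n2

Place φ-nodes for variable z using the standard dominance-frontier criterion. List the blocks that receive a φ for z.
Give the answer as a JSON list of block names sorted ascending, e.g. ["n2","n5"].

Answer: ["n1", "n2"]

Derivation:
idom tree: n1←n0 n2←n1 n3←n2 n4←n2 n5←n4 n6←n2 n7←n6 n8←n2
Dom at joins:
  n1: preds {n0,n7}: {n0} ∩ {n0,n1,n2,n6,n7} = {n0}; idom=n0
  n2: preds {n1,n8}: {n0,n1} ∩ {n0,n1,n2,n8} = {n0,n1}; idom=n1
  n6: preds {n2,n4}: {n0,n1,n2} ∩ {n0,n1,n2,n4} = {n0,n1,n2}; idom=n2
  n8: preds {n4,n6}: {n0,n1,n2,n4} ∩ {n0,n1,n2,n6} = {n0,n1,n2}; idom=n2

Frontier:
  n1←n0: walk · to n0
  n1←n7: walk n7→n6→n2→n1 to n0
  n2←n1: walk · to n1
  n2←n8: walk n8→n2 to n1
  n6←n2: walk · to n2
  n6←n4: walk n4 to n2
  n8←n4: walk n4 to n2
  n8←n6: walk n6 to n2
  DF(n0)=∅
  DF(n1)={n1}
  DF(n2)={n1,n2}
  DF(n3)=∅
  DF(n4)={n6,n8}
  DF(n5)=∅
  DF(n6)={n1,n8}
  DF(n7)={n1}
  DF(n8)={n2}

φ for z: defs {n0,n2}
  DF⁺ = {n1,n2}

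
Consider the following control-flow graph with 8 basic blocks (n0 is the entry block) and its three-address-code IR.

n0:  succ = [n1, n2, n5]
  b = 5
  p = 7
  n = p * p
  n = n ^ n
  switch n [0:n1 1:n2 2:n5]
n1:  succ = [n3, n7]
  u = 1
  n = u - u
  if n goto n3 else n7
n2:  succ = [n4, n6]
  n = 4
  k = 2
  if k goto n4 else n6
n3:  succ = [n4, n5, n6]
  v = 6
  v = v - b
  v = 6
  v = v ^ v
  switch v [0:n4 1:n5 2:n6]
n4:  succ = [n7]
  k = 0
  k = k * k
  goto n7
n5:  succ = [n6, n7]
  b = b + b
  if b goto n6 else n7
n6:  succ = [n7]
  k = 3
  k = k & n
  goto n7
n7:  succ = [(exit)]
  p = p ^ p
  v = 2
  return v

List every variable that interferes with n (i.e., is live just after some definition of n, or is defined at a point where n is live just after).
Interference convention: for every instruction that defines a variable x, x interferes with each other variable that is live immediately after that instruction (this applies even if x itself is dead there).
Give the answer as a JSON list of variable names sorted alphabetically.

Block summaries:
  n0: def={b,n,p} ue=∅
  n1: def={n,u} ue=∅
  n2: def={k,n} ue=∅
  n3: def={v} ue={b}
  n4: def={k} ue=∅
  n5: def={b} ue={b}
  n6: def={k} ue={n}
  n7: def={p,v} ue={p}

Live sets:
  n0 li=∅ lo={b,n,p}
  n1 li={b,p} lo={b,n,p}
  n2 li={p} lo={n,p}
  n3 li={b,n,p} lo={b,n,p}
  n4 li={p} lo={p}
  n5 li={b,n,p} lo={n,p}
  n6 li={n,p} lo={p}
  n7 li={p} lo=∅

Conflict graph:
  b↔{n,p,u,v}
  k↔{n,p}
  n↔{b,k,p,v}
  p↔{b,k,n,u,v}
  u↔{b,p}
  v↔{b,n,p}

N(n) = ["b", "k", "p", "v"]

Answer: ["b", "k", "p", "v"]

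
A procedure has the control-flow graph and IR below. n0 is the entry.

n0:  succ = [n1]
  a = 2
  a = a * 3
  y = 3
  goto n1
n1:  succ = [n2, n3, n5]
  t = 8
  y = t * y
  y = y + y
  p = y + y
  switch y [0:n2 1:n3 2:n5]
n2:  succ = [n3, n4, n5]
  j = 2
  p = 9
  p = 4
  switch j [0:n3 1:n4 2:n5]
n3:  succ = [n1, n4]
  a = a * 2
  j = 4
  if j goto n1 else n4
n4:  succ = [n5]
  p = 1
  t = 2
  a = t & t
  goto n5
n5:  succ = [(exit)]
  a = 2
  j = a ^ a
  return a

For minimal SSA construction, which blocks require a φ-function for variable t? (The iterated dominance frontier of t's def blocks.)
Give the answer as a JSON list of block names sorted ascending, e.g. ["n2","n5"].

idom tree: n1←n0 n2←n1 n3←n1 n4←n1 n5←n1
Dom∩ at merges:
  n1: preds {n0,n3}: {n0} ∩ {n0,n1,n3} = {n0}; idom=n0
  n3: preds {n1,n2}: {n0,n1} ∩ {n0,n1,n2} = {n0,n1}; idom=n1
  n4: preds {n2,n3}: {n0,n1,n2} ∩ {n0,n1,n3} = {n0,n1}; idom=n1
  n5: preds {n1,n2,n4}: {n0,n1} ∩ {n0,n1,n2} ∩ {n0,n1,n4} = {n0,n1}; idom=n1

DF walk-up:
  join n1 pred n0: · stop@n0
  join n1 pred n3: n3→n1 stop@n0
  join n3 pred n1: · stop@n1
  join n3 pred n2: n2 stop@n1
  join n4 pred n2: n2 stop@n1
  join n4 pred n3: n3 stop@n1
  join n5 pred n1: · stop@n1
  join n5 pred n2: n2 stop@n1
  join n5 pred n4: n4 stop@n1
  n0: DF=∅
  n1: DF={n1}
  n2: DF={n3,n4,n5}
  n3: DF={n1,n4}
  n4: DF={n5}
  n5: DF=∅

φ for t: defs {n1,n4}
  DF⁺ = {n1,n5}

Answer: ["n1", "n5"]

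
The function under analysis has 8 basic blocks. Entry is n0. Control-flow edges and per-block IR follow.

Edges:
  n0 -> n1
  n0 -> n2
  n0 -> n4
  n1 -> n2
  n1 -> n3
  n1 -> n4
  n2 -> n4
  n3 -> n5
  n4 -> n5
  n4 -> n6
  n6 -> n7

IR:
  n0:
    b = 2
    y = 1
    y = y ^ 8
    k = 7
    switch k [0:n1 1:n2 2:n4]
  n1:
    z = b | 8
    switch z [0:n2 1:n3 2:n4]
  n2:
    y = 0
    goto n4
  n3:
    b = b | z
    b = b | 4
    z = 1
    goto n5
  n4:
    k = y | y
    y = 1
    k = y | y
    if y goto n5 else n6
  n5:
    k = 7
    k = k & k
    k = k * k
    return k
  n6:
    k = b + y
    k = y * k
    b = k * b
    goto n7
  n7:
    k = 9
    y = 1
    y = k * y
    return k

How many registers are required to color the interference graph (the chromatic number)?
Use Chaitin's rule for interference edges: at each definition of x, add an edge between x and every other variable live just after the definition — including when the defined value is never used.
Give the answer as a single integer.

Answer: 3

Working:
def/use:
  n0: {b,k,y} / ∅
  n1: {z} / {b}
  n2: {y} / ∅
  n3: {b,z} / {b,z}
  n4: {k,y} / {y}
  n5: {k} / ∅
  n6: {b,k} / {b,y}
  n7: {k,y} / ∅

Backward fixpoint:
  n0 li=∅ lo={b,y}
  n1 li={b,y} lo={b,y,z}
  n2 li={b} lo={b,y}
  n3 li={b,z} lo=∅
  n4 li={b,y} lo={b,y}
  n5 li=∅ lo=∅
  n6 li={b,y} lo=∅
  n7 li=∅ lo=∅

Interfere edges:
  b↔{k,y,z}
  k↔{b,y}
  y↔{b,k,z}
  z↔{b,y}

Chromatic number:
  {b,k,y} pairwise interfere (3-clique) ⇒ χ ≥ 3
  3-colouring: R0={b}  R1={y}  R2={k,z}
  χ = 3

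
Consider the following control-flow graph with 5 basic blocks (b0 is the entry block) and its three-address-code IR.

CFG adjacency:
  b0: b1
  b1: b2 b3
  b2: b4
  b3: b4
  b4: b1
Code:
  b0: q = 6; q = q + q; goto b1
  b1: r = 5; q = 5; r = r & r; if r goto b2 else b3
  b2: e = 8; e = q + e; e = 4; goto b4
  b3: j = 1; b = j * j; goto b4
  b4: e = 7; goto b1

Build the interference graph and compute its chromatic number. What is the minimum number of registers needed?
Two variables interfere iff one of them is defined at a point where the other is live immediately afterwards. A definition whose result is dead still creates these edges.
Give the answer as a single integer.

Block summaries:
  b0: {q} / ∅
  b1: {q,r} / ∅
  b2: {e} / {q}
  b3: {b,j} / ∅
  b4: {e} / ∅

Liveness:
  live b0: ∅→∅
  live b1: ∅→{q}
  live b2: {q}→∅
  live b3: ∅→∅
  live b4: ∅→∅

Interfere edges:
  b↔∅
  e↔{q}
  j↔∅
  q↔{e,r}
  r↔{q}

Colouring:
  {e,q} pairwise interfere (2-clique) ⇒ χ ≥ 2
  2-colouring: c0={b,j,q}  c1={e,r}
  χ = 2

Answer: 2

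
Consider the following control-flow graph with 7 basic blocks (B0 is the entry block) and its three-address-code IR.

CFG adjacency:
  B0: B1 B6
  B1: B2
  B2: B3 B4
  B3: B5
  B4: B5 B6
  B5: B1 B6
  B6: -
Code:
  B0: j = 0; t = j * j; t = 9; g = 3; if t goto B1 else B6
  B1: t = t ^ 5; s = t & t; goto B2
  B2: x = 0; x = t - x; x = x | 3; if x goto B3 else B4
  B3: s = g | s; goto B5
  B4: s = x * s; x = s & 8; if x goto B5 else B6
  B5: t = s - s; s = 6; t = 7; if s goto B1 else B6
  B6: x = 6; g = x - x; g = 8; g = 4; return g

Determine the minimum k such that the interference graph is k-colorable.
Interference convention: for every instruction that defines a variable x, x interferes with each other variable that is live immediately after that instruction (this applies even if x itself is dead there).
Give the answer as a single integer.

def/use:
  B0: def={g,j,t} ue=∅
  B1: def={s,t} ue={t}
  B2: def={x} ue={t}
  B3: def={s} ue={g,s}
  B4: def={s,x} ue={s,x}
  B5: def={s,t} ue={s}
  B6: def={g,x} ue=∅

Backward fixpoint:
  live B0: ∅→{g,t}
  live B1: {g,t}→{g,s,t}
  live B2: {g,s,t}→{g,s,x}
  live B3: {g,s}→{g,s}
  live B4: {g,s,x}→{g,s}
  live B5: {g,s}→{g,t}
  live B6: ∅→∅

Conflict graph:
  g↔{s,t,x}
  j↔∅
  s↔{g,t,x}
  t↔{g,s,x}
  x↔{g,s,t}

Registers:
  {g,s,t,x} pairwise interfere (4-clique) ⇒ χ ≥ 4
  assign g→R0 j→R0 s→R1 t→R2 x→R3 — no edge inside a register ⇒ χ ≤ 4
  χ = 4

Answer: 4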